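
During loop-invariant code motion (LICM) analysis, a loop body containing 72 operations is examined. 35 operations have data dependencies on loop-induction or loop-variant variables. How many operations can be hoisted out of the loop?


Invariant candidates = total - loop-dependent
= 72 - 35 = 37

37


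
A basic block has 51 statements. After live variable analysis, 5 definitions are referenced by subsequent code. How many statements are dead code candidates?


Dead code = total statements - live definitions
= 51 - 5 = 46

46


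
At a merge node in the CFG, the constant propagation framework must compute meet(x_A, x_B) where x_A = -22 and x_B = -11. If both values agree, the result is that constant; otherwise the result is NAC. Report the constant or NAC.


Meet operation: if both paths give the same constant, result is that constant; if they differ, result is NAC (not-a-constant).
Path A: -22, Path B: -11 -> differ
Result: not-a-constant -> NAC

NAC


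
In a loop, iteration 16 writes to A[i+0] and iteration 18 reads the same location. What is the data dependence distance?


Distance = read iteration - write iteration
= 18 - 16 = 2

2


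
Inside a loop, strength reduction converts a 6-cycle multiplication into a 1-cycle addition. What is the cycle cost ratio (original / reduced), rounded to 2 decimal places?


Ratio = mult_cost / add_cost = 6 / 1 = 6.0

6.0


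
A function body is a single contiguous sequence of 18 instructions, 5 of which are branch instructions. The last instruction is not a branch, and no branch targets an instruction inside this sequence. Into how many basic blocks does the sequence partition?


With no in-sequence branch targets, the leaders are the first instruction plus the instruction after each branch.
Number of basic blocks = branches + 1
= 5 + 1 = 6

6


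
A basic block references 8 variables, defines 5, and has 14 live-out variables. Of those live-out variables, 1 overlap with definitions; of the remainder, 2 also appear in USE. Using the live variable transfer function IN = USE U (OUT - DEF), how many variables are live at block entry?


OUT - DEF: 14 - 1 = 13
|IN| = |USE| + |OUT - DEF| - |USE ∩ (OUT - DEF)| = 8 + 13 - 2 = 19

19


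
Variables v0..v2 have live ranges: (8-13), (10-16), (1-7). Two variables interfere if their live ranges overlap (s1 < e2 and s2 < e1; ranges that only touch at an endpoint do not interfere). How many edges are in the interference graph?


Check all pairs for overlapping intervals.
Two intervals (s1,e1) and (s2,e2) overlap if s1 < e2 and s2 < e1.
v0 (8-13) vs v1..v2: overlaps v1 -> 1
v1 (10-16) vs v2: overlaps none -> 0
Total overlapping pairs = 1 + 0 = 1

1


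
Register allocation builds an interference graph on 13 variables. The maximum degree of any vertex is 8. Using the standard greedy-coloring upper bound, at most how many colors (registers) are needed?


Greedy coloring never needs more than (max_degree + 1) colors: when coloring a vertex, at most max_degree neighbors are already colored.
Upper bound = 8 + 1 = 9

9


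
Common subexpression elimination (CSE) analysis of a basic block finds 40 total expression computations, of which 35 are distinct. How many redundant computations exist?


CSE count = total expressions - unique expressions
= 40 - 35 = 5

5


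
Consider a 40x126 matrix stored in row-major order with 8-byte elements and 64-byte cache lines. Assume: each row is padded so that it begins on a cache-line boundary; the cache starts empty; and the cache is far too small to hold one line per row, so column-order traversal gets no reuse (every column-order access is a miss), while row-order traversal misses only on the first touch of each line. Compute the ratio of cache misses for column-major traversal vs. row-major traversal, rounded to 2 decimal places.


Each row occupies 126 * 8 = 1008 bytes and starts on a line boundary, so it spans ceil(1008 / 64) = 16 cache lines.
Row-major traversal misses (one per line touched): 40 * ceil(126 * 8 / 64) = 640
Column-major traversal misses (no reuse, every access misses): 40 * 126 = 5040
Ratio = 5040 / 640 = 7.88

7.88


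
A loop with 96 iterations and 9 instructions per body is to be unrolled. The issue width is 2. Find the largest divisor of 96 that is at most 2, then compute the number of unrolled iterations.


Largest divisor of 96 <= 2 is 2
New iterations = 96 / 2 = 48

48


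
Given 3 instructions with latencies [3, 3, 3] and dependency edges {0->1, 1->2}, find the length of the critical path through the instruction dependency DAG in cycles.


Compute longest path through dependency graph: dist(Ik) = max over predecessors of dist + latency(Ik).
dist(I0) = latency 3 = 3
dist(I1) = dist(I0) + 3 = 3 + 3 = 6
dist(I2) = dist(I1) + 3 = 6 + 3 = 9
Critical path = max dist = 9

9


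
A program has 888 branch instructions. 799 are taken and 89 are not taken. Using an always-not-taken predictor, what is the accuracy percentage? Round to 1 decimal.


Predictor: always-not-taken
Correct predictions = 89
Accuracy = 89 / 888 * 100 = 10.0%

10.0


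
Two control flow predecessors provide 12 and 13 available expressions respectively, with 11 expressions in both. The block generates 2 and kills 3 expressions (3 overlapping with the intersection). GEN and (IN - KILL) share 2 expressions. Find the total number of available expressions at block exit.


IN = intersection of predecessors = 11
IN - KILL = 11 - 3 = 8
|OUT| = |GEN| + |IN - KILL| - |GEN ∩ (IN - KILL)| = 2 + 8 - 2 = 8

8


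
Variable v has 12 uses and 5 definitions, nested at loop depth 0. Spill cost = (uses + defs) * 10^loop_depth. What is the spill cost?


uses + defs = 12 + 5 = 17
10^0 = 1
Spill cost = 17 * 1 = 17

17


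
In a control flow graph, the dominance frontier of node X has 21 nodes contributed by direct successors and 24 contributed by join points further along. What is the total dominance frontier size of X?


DF(X) = direct successor contributions + join point contributions
= 21 + 24 = 45

45


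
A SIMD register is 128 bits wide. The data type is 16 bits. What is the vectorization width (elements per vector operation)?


Width = SIMD bits / data type bits
= 128 / 16 = 8

8


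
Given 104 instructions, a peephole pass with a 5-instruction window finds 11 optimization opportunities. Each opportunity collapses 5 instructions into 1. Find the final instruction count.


Each match removes 4 instructions.
Total removed = 11 * 4 = 44
Remaining = 104 - 44 = 60

60


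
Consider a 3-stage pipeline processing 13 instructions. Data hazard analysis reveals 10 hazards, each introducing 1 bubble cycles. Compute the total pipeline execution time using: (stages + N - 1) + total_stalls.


Base cycles = 3 + 13 - 1 = 15
Total stalls = 10 * 1 = 10
Total = 15 + 10 = 25

25


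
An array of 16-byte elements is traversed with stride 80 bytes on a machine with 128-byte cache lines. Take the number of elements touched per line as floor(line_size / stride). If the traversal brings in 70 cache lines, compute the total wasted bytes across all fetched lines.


Elements per line = floor(128 / 80) = 1
Bytes used per line = 1 * 16 = 16
Wasted per line = 128 - 16 = 112
Total wasted = 112 * 70 = 7840

7840


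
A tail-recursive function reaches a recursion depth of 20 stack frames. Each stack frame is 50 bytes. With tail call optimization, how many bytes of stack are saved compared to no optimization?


Without TCO: 20 * 50 = 1000 bytes
With TCO: reuse 1 frame = 50 bytes
Savings = 1000 - 50 = 950

950


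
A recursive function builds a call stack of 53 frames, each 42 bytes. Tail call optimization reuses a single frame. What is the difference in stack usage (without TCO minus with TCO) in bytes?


Without TCO: 53 * 42 = 2226 bytes
With TCO: reuse 1 frame = 42 bytes
Savings = 2226 - 42 = 2184

2184


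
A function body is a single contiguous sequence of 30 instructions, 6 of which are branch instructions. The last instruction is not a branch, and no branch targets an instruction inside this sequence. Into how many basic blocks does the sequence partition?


With no in-sequence branch targets, the leaders are the first instruction plus the instruction after each branch.
Number of basic blocks = branches + 1
= 6 + 1 = 7

7


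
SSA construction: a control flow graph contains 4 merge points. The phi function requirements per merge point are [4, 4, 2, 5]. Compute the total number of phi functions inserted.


Total phi functions = sum of phi functions at each join node
= 4 + 4 + 2 + 5 = 15

15


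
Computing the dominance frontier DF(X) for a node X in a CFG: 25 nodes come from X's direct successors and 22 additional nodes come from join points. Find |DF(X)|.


DF(X) = direct successor contributions + join point contributions
= 25 + 22 = 47

47


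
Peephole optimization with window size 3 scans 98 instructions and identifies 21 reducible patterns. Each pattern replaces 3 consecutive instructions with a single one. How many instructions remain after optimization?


Each match removes 2 instructions.
Total removed = 21 * 2 = 42
Remaining = 98 - 42 = 56

56


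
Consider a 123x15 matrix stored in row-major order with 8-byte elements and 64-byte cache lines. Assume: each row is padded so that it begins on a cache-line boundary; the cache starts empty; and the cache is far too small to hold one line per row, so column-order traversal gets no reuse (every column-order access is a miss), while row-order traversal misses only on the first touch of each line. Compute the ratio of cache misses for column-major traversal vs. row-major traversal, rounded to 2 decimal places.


Each row occupies 15 * 8 = 120 bytes and starts on a line boundary, so it spans ceil(120 / 64) = 2 cache lines.
Row-major traversal misses (one per line touched): 123 * ceil(15 * 8 / 64) = 246
Column-major traversal misses (no reuse, every access misses): 123 * 15 = 1845
Ratio = 1845 / 246 = 7.5

7.5


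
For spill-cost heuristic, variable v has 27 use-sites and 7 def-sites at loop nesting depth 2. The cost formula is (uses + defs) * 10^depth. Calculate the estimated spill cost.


uses + defs = 27 + 7 = 34
10^2 = 100
Spill cost = 34 * 100 = 3400

3400


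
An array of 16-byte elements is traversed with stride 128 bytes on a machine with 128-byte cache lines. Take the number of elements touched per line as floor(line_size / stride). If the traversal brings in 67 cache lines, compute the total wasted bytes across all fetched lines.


Elements per line = floor(128 / 128) = 1
Bytes used per line = 1 * 16 = 16
Wasted per line = 128 - 16 = 112
Total wasted = 112 * 67 = 7504

7504


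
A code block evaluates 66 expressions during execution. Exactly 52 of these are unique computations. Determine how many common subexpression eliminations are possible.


CSE count = total expressions - unique expressions
= 66 - 52 = 14

14


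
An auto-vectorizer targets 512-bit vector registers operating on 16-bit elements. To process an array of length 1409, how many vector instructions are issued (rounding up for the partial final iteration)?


Width = 512 / 16 = 32 elements per vector op
Iterations = ceil(1409 / 32) = 45

45


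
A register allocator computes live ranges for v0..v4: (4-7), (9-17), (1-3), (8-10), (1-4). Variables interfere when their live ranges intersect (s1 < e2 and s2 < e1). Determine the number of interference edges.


Check all pairs for overlapping intervals.
Two intervals (s1,e1) and (s2,e2) overlap if s1 < e2 and s2 < e1.
v0 (4-7) vs v1..v4: overlaps none -> 0
v1 (9-17) vs v2..v4: overlaps v3 -> 1
v2 (1-3) vs v3..v4: overlaps v4 -> 1
v3 (8-10) vs v4: overlaps none -> 0
Total overlapping pairs = 0 + 1 + 1 + 0 = 2

2


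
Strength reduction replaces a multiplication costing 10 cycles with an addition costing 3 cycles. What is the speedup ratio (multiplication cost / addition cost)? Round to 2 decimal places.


Ratio = mult_cost / add_cost = 10 / 3 = 3.33

3.33


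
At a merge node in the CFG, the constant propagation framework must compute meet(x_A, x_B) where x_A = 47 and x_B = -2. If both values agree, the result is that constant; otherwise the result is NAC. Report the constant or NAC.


Meet operation: if both paths give the same constant, result is that constant; if they differ, result is NAC (not-a-constant).
Path A: 47, Path B: -2 -> differ
Result: not-a-constant -> NAC

NAC


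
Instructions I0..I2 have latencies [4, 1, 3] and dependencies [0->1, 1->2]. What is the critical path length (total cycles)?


Compute longest path through dependency graph: dist(Ik) = max over predecessors of dist + latency(Ik).
dist(I0) = latency 4 = 4
dist(I1) = dist(I0) + 1 = 4 + 1 = 5
dist(I2) = dist(I1) + 3 = 5 + 3 = 8
Critical path = max dist = 8

8


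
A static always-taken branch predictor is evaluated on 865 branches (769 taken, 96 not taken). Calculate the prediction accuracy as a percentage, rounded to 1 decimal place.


Predictor: always-taken
Correct predictions = 769
Accuracy = 769 / 865 * 100 = 88.9%

88.9


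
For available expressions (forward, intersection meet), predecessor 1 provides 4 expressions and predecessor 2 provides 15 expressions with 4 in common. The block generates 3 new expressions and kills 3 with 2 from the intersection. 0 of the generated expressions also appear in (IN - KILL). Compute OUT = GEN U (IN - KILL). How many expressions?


IN = intersection of predecessors = 4
IN - KILL = 4 - 2 = 2
|OUT| = |GEN| + |IN - KILL| - |GEN ∩ (IN - KILL)| = 3 + 2 - 0 = 5

5


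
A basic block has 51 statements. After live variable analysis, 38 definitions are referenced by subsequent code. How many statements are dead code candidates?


Dead code = total statements - live definitions
= 51 - 38 = 13

13


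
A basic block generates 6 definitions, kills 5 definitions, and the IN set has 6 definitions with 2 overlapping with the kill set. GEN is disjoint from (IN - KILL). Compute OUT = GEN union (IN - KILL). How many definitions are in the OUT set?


IN - KILL: 6 - 2 = 4 surviving definitions
OUT = GEN + surviving = 6 + 4 = 10

10


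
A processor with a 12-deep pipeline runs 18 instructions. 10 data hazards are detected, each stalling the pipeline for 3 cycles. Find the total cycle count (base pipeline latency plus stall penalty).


Base cycles = 12 + 18 - 1 = 29
Total stalls = 10 * 3 = 30
Total = 29 + 30 = 59

59


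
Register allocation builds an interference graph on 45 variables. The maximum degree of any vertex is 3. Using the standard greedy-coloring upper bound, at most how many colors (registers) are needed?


Greedy coloring never needs more than (max_degree + 1) colors: when coloring a vertex, at most max_degree neighbors are already colored.
Upper bound = 3 + 1 = 4

4


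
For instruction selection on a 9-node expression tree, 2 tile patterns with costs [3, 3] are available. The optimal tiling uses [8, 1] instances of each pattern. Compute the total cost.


Total cost = sum(count_i * cost_i)
= 8*3 + 1*3
= 27

27


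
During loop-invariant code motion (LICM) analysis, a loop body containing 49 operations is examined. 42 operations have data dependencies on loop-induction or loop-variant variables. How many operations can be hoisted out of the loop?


Invariant candidates = total - loop-dependent
= 49 - 42 = 7

7


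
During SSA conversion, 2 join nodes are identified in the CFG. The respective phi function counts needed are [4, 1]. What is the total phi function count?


Total phi functions = sum of phi functions at each join node
= 4 + 1 = 5

5


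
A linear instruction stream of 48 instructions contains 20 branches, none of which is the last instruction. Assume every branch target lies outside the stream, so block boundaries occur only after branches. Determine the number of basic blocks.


With no in-sequence branch targets, the leaders are the first instruction plus the instruction after each branch.
Number of basic blocks = branches + 1
= 20 + 1 = 21

21


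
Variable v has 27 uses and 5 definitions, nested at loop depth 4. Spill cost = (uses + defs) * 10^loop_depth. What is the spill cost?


uses + defs = 27 + 5 = 32
10^4 = 10000
Spill cost = 32 * 10000 = 320000

320000


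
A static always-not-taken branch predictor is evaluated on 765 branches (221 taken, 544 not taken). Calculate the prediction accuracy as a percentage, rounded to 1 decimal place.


Predictor: always-not-taken
Correct predictions = 544
Accuracy = 544 / 765 * 100 = 71.1%

71.1


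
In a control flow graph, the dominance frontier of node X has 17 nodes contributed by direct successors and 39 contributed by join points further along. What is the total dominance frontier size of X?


DF(X) = direct successor contributions + join point contributions
= 17 + 39 = 56

56


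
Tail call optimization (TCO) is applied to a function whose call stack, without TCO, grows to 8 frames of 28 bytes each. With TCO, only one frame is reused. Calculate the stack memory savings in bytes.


Without TCO: 8 * 28 = 224 bytes
With TCO: reuse 1 frame = 28 bytes
Savings = 224 - 28 = 196

196


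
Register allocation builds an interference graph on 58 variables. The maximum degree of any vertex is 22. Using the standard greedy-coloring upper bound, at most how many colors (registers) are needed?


Greedy coloring never needs more than (max_degree + 1) colors: when coloring a vertex, at most max_degree neighbors are already colored.
Upper bound = 22 + 1 = 23

23


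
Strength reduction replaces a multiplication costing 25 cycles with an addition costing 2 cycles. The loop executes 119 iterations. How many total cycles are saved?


Per-iteration saving = 25 - 2 = 23
Total saved = 119 * 23 = 2737

2737


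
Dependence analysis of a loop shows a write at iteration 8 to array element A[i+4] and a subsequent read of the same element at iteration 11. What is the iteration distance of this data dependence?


Distance = read iteration - write iteration
= 11 - 8 = 3

3


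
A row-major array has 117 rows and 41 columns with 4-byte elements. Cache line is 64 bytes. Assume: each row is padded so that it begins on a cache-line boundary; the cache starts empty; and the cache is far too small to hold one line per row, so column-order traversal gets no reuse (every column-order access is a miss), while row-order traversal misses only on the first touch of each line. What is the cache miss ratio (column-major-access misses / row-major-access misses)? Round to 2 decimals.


Each row occupies 41 * 4 = 164 bytes and starts on a line boundary, so it spans ceil(164 / 64) = 3 cache lines.
Row-major traversal misses (one per line touched): 117 * ceil(41 * 4 / 64) = 351
Column-major traversal misses (no reuse, every access misses): 117 * 41 = 4797
Ratio = 4797 / 351 = 13.67

13.67


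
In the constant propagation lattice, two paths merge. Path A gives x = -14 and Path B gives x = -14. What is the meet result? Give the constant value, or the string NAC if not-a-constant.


Meet operation: if both paths give the same constant, result is that constant; if they differ, result is NAC (not-a-constant).
Path A: -14, Path B: -14 -> equal
Result: constant -> -14

-14


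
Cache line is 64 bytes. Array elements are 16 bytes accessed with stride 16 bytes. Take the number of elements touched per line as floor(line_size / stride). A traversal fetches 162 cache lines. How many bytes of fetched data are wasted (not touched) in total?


Elements per line = floor(64 / 16) = 4
Bytes used per line = 4 * 16 = 64
Wasted per line = 64 - 64 = 0
Total wasted = 0 * 162 = 0

0


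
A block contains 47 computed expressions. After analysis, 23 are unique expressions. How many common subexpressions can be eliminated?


CSE count = total expressions - unique expressions
= 47 - 23 = 24

24


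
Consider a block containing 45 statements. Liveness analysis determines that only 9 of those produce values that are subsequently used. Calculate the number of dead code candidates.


Dead code = total statements - live definitions
= 45 - 9 = 36

36


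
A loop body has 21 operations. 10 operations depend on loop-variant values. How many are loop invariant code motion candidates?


Invariant candidates = total - loop-dependent
= 21 - 10 = 11

11


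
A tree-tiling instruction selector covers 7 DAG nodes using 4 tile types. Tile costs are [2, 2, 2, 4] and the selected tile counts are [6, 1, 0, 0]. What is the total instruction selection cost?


Total cost = sum(count_i * cost_i)
= 6*2 + 1*2 + 0*2 + 0*4
= 14

14


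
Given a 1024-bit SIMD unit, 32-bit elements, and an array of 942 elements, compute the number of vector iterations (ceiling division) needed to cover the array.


Width = 1024 / 32 = 32 elements per vector op
Iterations = ceil(942 / 32) = 30

30


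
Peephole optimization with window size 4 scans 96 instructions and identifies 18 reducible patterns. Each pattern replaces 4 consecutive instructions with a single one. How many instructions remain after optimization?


Each match removes 3 instructions.
Total removed = 18 * 3 = 54
Remaining = 96 - 54 = 42

42


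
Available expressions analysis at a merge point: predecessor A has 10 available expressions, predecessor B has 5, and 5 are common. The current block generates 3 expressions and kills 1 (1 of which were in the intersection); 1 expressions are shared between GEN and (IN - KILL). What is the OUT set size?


IN = intersection of predecessors = 5
IN - KILL = 5 - 1 = 4
|OUT| = |GEN| + |IN - KILL| - |GEN ∩ (IN - KILL)| = 3 + 4 - 1 = 6

6


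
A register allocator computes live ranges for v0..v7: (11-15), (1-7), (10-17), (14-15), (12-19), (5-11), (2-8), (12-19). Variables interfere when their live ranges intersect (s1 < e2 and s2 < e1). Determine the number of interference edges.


Check all pairs for overlapping intervals.
Two intervals (s1,e1) and (s2,e2) overlap if s1 < e2 and s2 < e1.
v0 (11-15) vs v1..v7: overlaps v2, v3, v4, v7 -> 4
v1 (1-7) vs v2..v7: overlaps v5, v6 -> 2
v2 (10-17) vs v3..v7: overlaps v3, v4, v5, v7 -> 4
v3 (14-15) vs v4..v7: overlaps v4, v7 -> 2
v4 (12-19) vs v5..v7: overlaps v7 -> 1
v5 (5-11) vs v6..v7: overlaps v6 -> 1
v6 (2-8) vs v7: overlaps none -> 0
Total overlapping pairs = 4 + 2 + 4 + 2 + 1 + 1 + 0 = 14

14


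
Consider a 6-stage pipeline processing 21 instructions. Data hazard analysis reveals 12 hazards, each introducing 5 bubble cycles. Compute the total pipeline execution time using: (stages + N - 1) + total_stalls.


Base cycles = 6 + 21 - 1 = 26
Total stalls = 12 * 5 = 60
Total = 26 + 60 = 86

86


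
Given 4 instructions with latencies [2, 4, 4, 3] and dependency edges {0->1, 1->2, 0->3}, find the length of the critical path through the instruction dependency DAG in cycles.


Compute longest path through dependency graph: dist(Ik) = max over predecessors of dist + latency(Ik).
dist(I0) = latency 2 = 2
dist(I1) = dist(I0) + 4 = 2 + 4 = 6
dist(I2) = dist(I1) + 4 = 6 + 4 = 10
dist(I3) = dist(I0) + 3 = 2 + 3 = 5
Critical path = max dist = 10

10


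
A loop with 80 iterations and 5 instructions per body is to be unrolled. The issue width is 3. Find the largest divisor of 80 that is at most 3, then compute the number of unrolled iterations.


Largest divisor of 80 <= 3 is 2
New iterations = 80 / 2 = 40

40


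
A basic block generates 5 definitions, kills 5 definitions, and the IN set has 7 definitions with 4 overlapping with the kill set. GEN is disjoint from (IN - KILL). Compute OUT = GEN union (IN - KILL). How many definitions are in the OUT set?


IN - KILL: 7 - 4 = 3 surviving definitions
OUT = GEN + surviving = 5 + 3 = 8

8


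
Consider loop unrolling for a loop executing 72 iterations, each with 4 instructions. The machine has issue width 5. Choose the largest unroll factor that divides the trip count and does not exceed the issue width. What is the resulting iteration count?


Largest divisor of 72 <= 5 is 4
New iterations = 72 / 4 = 18

18


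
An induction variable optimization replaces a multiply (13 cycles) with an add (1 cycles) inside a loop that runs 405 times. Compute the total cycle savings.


Per-iteration saving = 13 - 1 = 12
Total saved = 405 * 12 = 4860

4860


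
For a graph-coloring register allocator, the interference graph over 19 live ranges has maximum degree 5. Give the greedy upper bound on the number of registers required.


Greedy coloring never needs more than (max_degree + 1) colors: when coloring a vertex, at most max_degree neighbors are already colored.
Upper bound = 5 + 1 = 6

6


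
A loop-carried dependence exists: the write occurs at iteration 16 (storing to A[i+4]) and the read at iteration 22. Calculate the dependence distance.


Distance = read iteration - write iteration
= 22 - 16 = 6

6


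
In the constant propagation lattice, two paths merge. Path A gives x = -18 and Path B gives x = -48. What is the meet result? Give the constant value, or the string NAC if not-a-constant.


Meet operation: if both paths give the same constant, result is that constant; if they differ, result is NAC (not-a-constant).
Path A: -18, Path B: -48 -> differ
Result: not-a-constant -> NAC

NAC


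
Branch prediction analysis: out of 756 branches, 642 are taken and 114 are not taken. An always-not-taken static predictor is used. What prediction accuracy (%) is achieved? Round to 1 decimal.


Predictor: always-not-taken
Correct predictions = 114
Accuracy = 114 / 756 * 100 = 15.1%

15.1


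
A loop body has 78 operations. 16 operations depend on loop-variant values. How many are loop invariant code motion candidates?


Invariant candidates = total - loop-dependent
= 78 - 16 = 62

62


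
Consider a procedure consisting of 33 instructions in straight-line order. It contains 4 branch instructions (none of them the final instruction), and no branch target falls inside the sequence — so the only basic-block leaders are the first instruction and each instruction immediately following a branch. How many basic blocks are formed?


With no in-sequence branch targets, the leaders are the first instruction plus the instruction after each branch.
Number of basic blocks = branches + 1
= 4 + 1 = 5

5


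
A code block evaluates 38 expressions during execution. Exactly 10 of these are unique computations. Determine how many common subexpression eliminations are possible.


CSE count = total expressions - unique expressions
= 38 - 10 = 28

28


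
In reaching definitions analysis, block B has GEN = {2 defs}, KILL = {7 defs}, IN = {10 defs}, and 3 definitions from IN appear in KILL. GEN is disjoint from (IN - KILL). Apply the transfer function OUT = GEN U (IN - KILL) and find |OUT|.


IN - KILL: 10 - 3 = 7 surviving definitions
OUT = GEN + surviving = 2 + 7 = 9

9


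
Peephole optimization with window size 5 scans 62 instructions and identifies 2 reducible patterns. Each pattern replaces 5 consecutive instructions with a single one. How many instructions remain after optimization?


Each match removes 4 instructions.
Total removed = 2 * 4 = 8
Remaining = 62 - 8 = 54

54


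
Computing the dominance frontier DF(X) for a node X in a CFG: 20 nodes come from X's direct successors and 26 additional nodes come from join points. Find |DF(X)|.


DF(X) = direct successor contributions + join point contributions
= 20 + 26 = 46

46


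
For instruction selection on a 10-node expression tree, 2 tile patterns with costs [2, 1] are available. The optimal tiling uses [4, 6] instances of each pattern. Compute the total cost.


Total cost = sum(count_i * cost_i)
= 4*2 + 6*1
= 14

14


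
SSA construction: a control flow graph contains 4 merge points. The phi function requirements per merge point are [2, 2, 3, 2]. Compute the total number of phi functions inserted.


Total phi functions = sum of phi functions at each join node
= 2 + 2 + 3 + 2 = 9

9


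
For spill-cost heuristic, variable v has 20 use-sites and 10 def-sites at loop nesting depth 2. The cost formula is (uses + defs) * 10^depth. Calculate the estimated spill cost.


uses + defs = 20 + 10 = 30
10^2 = 100
Spill cost = 30 * 100 = 3000

3000


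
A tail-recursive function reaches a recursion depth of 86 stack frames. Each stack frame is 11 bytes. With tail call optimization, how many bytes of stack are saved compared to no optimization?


Without TCO: 86 * 11 = 946 bytes
With TCO: reuse 1 frame = 11 bytes
Savings = 946 - 11 = 935

935


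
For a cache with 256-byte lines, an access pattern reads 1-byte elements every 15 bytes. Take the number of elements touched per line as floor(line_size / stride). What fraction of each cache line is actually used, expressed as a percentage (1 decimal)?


Elements per cache line = floor(256 / 15) = 17
Bytes used = 17 * 1 = 17
Utilization = 17 / 256 * 100 = 6.6%

6.6


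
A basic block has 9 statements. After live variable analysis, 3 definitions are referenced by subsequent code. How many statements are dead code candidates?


Dead code = total statements - live definitions
= 9 - 3 = 6

6


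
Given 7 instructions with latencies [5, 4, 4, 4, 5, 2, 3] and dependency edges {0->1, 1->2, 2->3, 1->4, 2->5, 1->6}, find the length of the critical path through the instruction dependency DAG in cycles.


Compute longest path through dependency graph: dist(Ik) = max over predecessors of dist + latency(Ik).
dist(I0) = latency 5 = 5
dist(I1) = dist(I0) + 4 = 5 + 4 = 9
dist(I2) = dist(I1) + 4 = 9 + 4 = 13
dist(I3) = dist(I2) + 4 = 13 + 4 = 17
dist(I4) = dist(I1) + 5 = 9 + 5 = 14
dist(I5) = dist(I2) + 2 = 13 + 2 = 15
dist(I6) = dist(I1) + 3 = 9 + 3 = 12
Critical path = max dist = 17

17


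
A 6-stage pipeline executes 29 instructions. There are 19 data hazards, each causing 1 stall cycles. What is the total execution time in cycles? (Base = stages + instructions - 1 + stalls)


Base cycles = 6 + 29 - 1 = 34
Total stalls = 19 * 1 = 19
Total = 34 + 19 = 53

53


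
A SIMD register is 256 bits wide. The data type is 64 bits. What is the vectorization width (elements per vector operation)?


Width = SIMD bits / data type bits
= 256 / 64 = 4

4


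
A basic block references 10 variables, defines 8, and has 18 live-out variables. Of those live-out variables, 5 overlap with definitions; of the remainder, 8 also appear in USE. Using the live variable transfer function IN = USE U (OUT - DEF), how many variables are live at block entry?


OUT - DEF: 18 - 5 = 13
|IN| = |USE| + |OUT - DEF| - |USE ∩ (OUT - DEF)| = 10 + 13 - 8 = 15

15


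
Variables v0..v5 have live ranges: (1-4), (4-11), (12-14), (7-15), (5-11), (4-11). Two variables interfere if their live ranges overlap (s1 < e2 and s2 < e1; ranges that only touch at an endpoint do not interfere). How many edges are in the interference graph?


Check all pairs for overlapping intervals.
Two intervals (s1,e1) and (s2,e2) overlap if s1 < e2 and s2 < e1.
v0 (1-4) vs v1..v5: overlaps none -> 0
v1 (4-11) vs v2..v5: overlaps v3, v4, v5 -> 3
v2 (12-14) vs v3..v5: overlaps v3 -> 1
v3 (7-15) vs v4..v5: overlaps v4, v5 -> 2
v4 (5-11) vs v5: overlaps v5 -> 1
Total overlapping pairs = 0 + 3 + 1 + 2 + 1 = 7

7


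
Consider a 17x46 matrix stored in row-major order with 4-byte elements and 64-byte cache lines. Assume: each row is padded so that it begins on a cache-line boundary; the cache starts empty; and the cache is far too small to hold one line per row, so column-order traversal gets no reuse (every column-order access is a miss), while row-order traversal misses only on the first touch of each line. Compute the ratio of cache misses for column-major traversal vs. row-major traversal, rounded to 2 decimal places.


Each row occupies 46 * 4 = 184 bytes and starts on a line boundary, so it spans ceil(184 / 64) = 3 cache lines.
Row-major traversal misses (one per line touched): 17 * ceil(46 * 4 / 64) = 51
Column-major traversal misses (no reuse, every access misses): 17 * 46 = 782
Ratio = 782 / 51 = 15.33

15.33


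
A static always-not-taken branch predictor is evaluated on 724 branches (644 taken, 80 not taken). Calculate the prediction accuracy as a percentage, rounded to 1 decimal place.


Predictor: always-not-taken
Correct predictions = 80
Accuracy = 80 / 724 * 100 = 11.0%

11.0


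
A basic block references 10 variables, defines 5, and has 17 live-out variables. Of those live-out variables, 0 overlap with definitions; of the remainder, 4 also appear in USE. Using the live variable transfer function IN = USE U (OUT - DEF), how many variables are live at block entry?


OUT - DEF: 17 - 0 = 17
|IN| = |USE| + |OUT - DEF| - |USE ∩ (OUT - DEF)| = 10 + 17 - 4 = 23

23


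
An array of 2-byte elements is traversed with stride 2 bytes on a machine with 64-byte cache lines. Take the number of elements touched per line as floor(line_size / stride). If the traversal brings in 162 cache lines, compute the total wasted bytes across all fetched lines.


Elements per line = floor(64 / 2) = 32
Bytes used per line = 32 * 2 = 64
Wasted per line = 64 - 64 = 0
Total wasted = 0 * 162 = 0

0


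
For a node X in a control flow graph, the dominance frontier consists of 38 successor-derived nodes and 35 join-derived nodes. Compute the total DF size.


DF(X) = direct successor contributions + join point contributions
= 38 + 35 = 73

73


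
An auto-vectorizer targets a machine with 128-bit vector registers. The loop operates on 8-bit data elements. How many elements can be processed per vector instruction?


Width = SIMD bits / data type bits
= 128 / 8 = 16

16


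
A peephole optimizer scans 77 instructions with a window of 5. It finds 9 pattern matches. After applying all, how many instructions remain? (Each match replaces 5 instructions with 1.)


Each match removes 4 instructions.
Total removed = 9 * 4 = 36
Remaining = 77 - 36 = 41

41


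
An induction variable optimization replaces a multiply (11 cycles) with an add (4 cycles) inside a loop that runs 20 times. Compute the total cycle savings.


Per-iteration saving = 11 - 4 = 7
Total saved = 20 * 7 = 140

140


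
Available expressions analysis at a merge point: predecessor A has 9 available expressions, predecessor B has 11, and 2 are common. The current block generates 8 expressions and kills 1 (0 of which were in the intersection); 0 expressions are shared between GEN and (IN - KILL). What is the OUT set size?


IN = intersection of predecessors = 2
IN - KILL = 2 - 0 = 2
|OUT| = |GEN| + |IN - KILL| - |GEN ∩ (IN - KILL)| = 8 + 2 - 0 = 10

10


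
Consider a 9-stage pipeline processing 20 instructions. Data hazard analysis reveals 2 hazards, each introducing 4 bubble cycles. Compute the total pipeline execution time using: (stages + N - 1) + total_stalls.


Base cycles = 9 + 20 - 1 = 28
Total stalls = 2 * 4 = 8
Total = 28 + 8 = 36

36


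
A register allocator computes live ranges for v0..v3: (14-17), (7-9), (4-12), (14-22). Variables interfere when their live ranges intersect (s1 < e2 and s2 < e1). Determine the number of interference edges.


Check all pairs for overlapping intervals.
Two intervals (s1,e1) and (s2,e2) overlap if s1 < e2 and s2 < e1.
v0 (14-17) vs v1..v3: overlaps v3 -> 1
v1 (7-9) vs v2..v3: overlaps v2 -> 1
v2 (4-12) vs v3: overlaps none -> 0
Total overlapping pairs = 1 + 1 + 0 = 2

2


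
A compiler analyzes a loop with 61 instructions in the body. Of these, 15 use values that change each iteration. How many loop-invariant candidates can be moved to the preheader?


Invariant candidates = total - loop-dependent
= 61 - 15 = 46

46


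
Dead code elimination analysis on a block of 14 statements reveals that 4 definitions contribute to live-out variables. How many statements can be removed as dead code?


Dead code = total statements - live definitions
= 14 - 4 = 10

10


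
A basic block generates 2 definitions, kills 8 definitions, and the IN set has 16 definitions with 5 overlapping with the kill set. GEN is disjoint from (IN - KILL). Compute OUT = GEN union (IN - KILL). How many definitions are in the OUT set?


IN - KILL: 16 - 5 = 11 surviving definitions
OUT = GEN + surviving = 2 + 11 = 13

13


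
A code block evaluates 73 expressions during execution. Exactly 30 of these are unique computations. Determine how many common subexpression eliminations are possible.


CSE count = total expressions - unique expressions
= 73 - 30 = 43

43


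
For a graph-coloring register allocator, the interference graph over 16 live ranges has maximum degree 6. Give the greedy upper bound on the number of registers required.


Greedy coloring never needs more than (max_degree + 1) colors: when coloring a vertex, at most max_degree neighbors are already colored.
Upper bound = 6 + 1 = 7

7


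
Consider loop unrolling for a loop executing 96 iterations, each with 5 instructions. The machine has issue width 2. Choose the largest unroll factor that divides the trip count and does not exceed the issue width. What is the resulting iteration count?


Largest divisor of 96 <= 2 is 2
New iterations = 96 / 2 = 48

48


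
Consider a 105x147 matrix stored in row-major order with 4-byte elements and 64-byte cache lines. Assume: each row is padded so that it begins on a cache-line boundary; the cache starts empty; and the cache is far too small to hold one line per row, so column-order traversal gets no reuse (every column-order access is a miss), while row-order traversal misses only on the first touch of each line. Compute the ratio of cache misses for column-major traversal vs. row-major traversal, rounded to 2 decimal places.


Each row occupies 147 * 4 = 588 bytes and starts on a line boundary, so it spans ceil(588 / 64) = 10 cache lines.
Row-major traversal misses (one per line touched): 105 * ceil(147 * 4 / 64) = 1050
Column-major traversal misses (no reuse, every access misses): 105 * 147 = 15435
Ratio = 15435 / 1050 = 14.7

14.7


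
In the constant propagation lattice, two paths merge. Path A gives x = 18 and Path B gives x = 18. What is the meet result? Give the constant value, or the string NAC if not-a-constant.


Meet operation: if both paths give the same constant, result is that constant; if they differ, result is NAC (not-a-constant).
Path A: 18, Path B: 18 -> equal
Result: constant -> 18

18


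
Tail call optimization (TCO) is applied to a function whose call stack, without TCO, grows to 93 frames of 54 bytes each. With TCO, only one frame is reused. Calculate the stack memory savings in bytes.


Without TCO: 93 * 54 = 5022 bytes
With TCO: reuse 1 frame = 54 bytes
Savings = 5022 - 54 = 4968

4968


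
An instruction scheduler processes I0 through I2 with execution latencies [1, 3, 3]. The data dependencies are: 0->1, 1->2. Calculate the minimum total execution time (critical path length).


Compute longest path through dependency graph: dist(Ik) = max over predecessors of dist + latency(Ik).
dist(I0) = latency 1 = 1
dist(I1) = dist(I0) + 3 = 1 + 3 = 4
dist(I2) = dist(I1) + 3 = 4 + 3 = 7
Critical path = max dist = 7

7


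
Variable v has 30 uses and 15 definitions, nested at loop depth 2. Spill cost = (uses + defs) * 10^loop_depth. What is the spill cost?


uses + defs = 30 + 15 = 45
10^2 = 100
Spill cost = 45 * 100 = 4500

4500


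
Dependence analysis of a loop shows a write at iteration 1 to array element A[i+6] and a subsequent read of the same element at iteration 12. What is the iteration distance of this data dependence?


Distance = read iteration - write iteration
= 12 - 1 = 11

11


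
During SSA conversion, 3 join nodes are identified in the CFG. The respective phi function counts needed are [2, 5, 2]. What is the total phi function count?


Total phi functions = sum of phi functions at each join node
= 2 + 5 + 2 = 9

9
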